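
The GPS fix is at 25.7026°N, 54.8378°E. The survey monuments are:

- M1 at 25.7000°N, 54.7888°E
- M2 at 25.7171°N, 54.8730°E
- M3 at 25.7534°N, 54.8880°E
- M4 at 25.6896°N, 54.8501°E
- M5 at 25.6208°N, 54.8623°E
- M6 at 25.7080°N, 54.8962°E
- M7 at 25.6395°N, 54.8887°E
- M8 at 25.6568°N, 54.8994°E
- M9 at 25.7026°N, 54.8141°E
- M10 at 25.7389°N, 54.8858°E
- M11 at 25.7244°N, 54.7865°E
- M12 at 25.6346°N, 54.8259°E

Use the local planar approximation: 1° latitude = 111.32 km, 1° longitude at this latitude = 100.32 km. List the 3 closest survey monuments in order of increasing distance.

Distances from 25.7026°N, 54.8378°E:
M1: √((-0.0026·111.32)² + (-0.0490·100.32)²) = √(0.083771 + 24.163910) = 4.9242 km
M2: √((0.0145·111.32)² + (0.0352·100.32)²) = √(2.605448 + 12.469825) = 3.8827 km
M3: √((0.0508·111.32)² + (0.0502·100.32)²) = √(31.979658 + 25.361941) = 7.5724 km
M4: √((-0.0130·111.32)² + (0.0123·100.32)²) = √(2.094272 + 1.522598) = 1.9018 km
M5: √((-0.0818·111.32)² + (0.0245·100.32)²) = √(82.918799 + 6.040977) = 9.4318 km
M6: √((0.0054·111.32)² + (0.0584·100.32)²) = √(0.361355 + 34.324225) = 5.8894 km
M7: √((-0.0631·111.32)² + (0.0509·100.32)²) = √(49.340678 + 26.074177) = 8.6842 km
M8: √((-0.0458·111.32)² + (0.0616·100.32)²) = √(25.994254 + 38.188840) = 8.0114 km
M9: √((0.0000·111.32)² + (-0.0237·100.32)²) = √(0.000000 + 5.652906) = 2.3776 km
M10: √((0.0363·111.32)² + (0.0480·100.32)²) = √(16.329002 + 23.187692) = 6.2862 km
M11: √((0.0218·111.32)² + (-0.0513·100.32)²) = √(5.889242 + 26.485598) = 5.6899 km
M12: √((-0.0680·111.32)² + (-0.0119·100.32)²) = √(57.301266 + 1.425178) = 7.6633 km
Sorted: M4 (1.9018 km) < M9 (2.3776 km) < M2 (3.8827 km) < M1 (4.9242 km) < M11 (5.6899 km) < …

M4, M9, M2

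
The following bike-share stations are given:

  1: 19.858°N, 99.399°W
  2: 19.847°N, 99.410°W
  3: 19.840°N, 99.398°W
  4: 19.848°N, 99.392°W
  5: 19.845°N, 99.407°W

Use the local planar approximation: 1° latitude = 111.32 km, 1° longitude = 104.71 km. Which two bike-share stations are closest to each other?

2 and 5

Pairwise distances:
1–2: 1.681 km
1–3: 2.006 km
1–4: 1.333 km
1–5: 1.672 km
2–3: 1.479 km
2–4: 1.888 km
2–5: 0.385 km
3–4: 1.090 km
3–5: 1.094 km
4–5: 1.606 km
Closest pair: 2–5 at 0.385 km.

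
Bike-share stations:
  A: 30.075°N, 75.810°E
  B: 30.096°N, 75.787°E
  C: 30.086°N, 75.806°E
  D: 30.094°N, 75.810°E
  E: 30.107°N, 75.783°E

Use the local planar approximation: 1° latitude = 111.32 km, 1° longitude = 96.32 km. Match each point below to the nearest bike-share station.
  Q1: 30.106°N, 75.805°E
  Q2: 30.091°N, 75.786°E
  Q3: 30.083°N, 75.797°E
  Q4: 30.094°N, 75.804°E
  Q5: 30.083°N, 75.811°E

Q1 at 30.106°N, 75.805°E:
  A: √((-0.031·111.32)² + (0.005·96.32)²) = √(11.90885 + 0.23194) = 3.484 km
  B: √((-0.010·111.32)² + (-0.018·96.32)²) = √(1.23921 + 3.00592) = 2.060 km
  C: √((-0.020·111.32)² + (0.001·96.32)²) = √(4.95686 + 0.00928) = 2.228 km
  D: √((-0.012·111.32)² + (0.005·96.32)²) = √(1.78447 + 0.23194) = 1.420 km
  E: √((0.001·111.32)² + (-0.022·96.32)²) = √(0.01239 + 4.49033) = 2.122 km
  → nearest: D (1.420 km)
Q2 at 30.091°N, 75.786°E:
  A: √((-0.016·111.32)² + (0.024·96.32)²) = √(3.17239 + 5.34386) = 2.918 km
  B: √((0.005·111.32)² + (0.001·96.32)²) = √(0.30980 + 0.00928) = 0.565 km
  C: √((-0.005·111.32)² + (0.020·96.32)²) = √(0.30980 + 3.71102) = 2.005 km
  D: √((0.003·111.32)² + (0.024·96.32)²) = √(0.11153 + 5.34386) = 2.336 km
  E: √((0.016·111.32)² + (-0.003·96.32)²) = √(3.17239 + 0.08350) = 1.804 km
  → nearest: B (0.565 km)
Q3 at 30.083°N, 75.797°E:
  A: √((-0.008·111.32)² + (0.013·96.32)²) = √(0.79310 + 1.56790) = 1.537 km
  B: √((0.013·111.32)² + (-0.010·96.32)²) = √(2.09427 + 0.92775) = 1.738 km
  C: √((0.003·111.32)² + (0.009·96.32)²) = √(0.11153 + 0.75148) = 0.929 km
  D: √((0.011·111.32)² + (0.013·96.32)²) = √(1.49945 + 1.56790) = 1.751 km
  E: √((0.024·111.32)² + (-0.014·96.32)²) = √(7.13787 + 1.81840) = 2.993 km
  → nearest: C (0.929 km)
Q4 at 30.094°N, 75.804°E:
  A: √((-0.019·111.32)² + (0.006·96.32)²) = √(4.47356 + 0.33399) = 2.193 km
  B: √((0.002·111.32)² + (-0.017·96.32)²) = √(0.04957 + 2.68121) = 1.653 km
  C: √((-0.008·111.32)² + (0.002·96.32)²) = √(0.79310 + 0.03711) = 0.911 km
  D: √((0.000·111.32)² + (0.006·96.32)²) = √(0.00000 + 0.33399) = 0.578 km
  E: √((0.013·111.32)² + (-0.021·96.32)²) = √(2.09427 + 4.09140) = 2.487 km
  → nearest: D (0.578 km)
Q5 at 30.083°N, 75.811°E:
  A: √((-0.008·111.32)² + (-0.001·96.32)²) = √(0.79310 + 0.00928) = 0.896 km
  B: √((0.013·111.32)² + (-0.024·96.32)²) = √(2.09427 + 5.34386) = 2.727 km
  C: √((0.003·111.32)² + (-0.005·96.32)²) = √(0.11153 + 0.23194) = 0.586 km
  D: √((0.011·111.32)² + (-0.001·96.32)²) = √(1.49945 + 0.00928) = 1.228 km
  E: √((0.024·111.32)² + (-0.028·96.32)²) = √(7.13787 + 7.27359) = 3.796 km
  → nearest: C (0.586 km)

Q1→D; Q2→B; Q3→C; Q4→D; Q5→C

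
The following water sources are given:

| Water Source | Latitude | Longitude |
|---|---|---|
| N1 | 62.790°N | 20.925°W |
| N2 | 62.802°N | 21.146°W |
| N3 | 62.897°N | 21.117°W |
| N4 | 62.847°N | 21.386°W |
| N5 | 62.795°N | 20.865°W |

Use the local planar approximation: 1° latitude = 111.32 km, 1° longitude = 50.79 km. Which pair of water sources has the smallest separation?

N1 and N5

Pairwise distances:
N1–N2: √((0.012·111.32)² + (-0.221·50.79)²) = √(1.78447 + 125.99142) = 11.304 km
N1–N3: √((0.107·111.32)² + (-0.192·50.79)²) = √(141.87764 + 95.09526) = 15.394 km
N1–N4: √((0.057·111.32)² + (-0.461·50.79)²) = √(40.26207 + 548.22429) = 24.259 km
N1–N5: √((0.005·111.32)² + (0.060·50.79)²) = √(0.30980 + 9.28665) = 3.098 km
N2–N3: √((0.095·111.32)² + (0.029·50.79)²) = √(111.83909 + 2.16946) = 10.677 km
N2–N4: √((0.045·111.32)² + (-0.240·50.79)²) = √(25.09409 + 148.58635) = 13.179 km
N2–N5: √((-0.007·111.32)² + (0.281·50.79)²) = √(0.60721 + 203.68970) = 14.293 km
N3–N4: √((-0.050·111.32)² + (-0.269·50.79)²) = √(30.98036 + 186.66418) = 14.753 km
N3–N5: √((-0.102·111.32)² + (0.252·50.79)²) = √(128.92785 + 163.81645) = 17.110 km
N4–N5: √((-0.052·111.32)² + (0.521·50.79)²) = √(33.50835 + 700.21575) = 27.087 km
Closest pair: N1–N5 at 3.098 km.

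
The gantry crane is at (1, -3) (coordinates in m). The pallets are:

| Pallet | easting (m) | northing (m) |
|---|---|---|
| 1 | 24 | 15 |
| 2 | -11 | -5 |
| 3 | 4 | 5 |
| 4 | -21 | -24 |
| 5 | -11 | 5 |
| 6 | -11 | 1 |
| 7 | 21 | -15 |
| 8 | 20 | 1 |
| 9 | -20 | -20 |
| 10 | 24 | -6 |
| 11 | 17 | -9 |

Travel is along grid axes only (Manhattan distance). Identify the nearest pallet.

3

Distances from (1, -3):
1: |23| + |18| = 23 + 18 = 41 m
2: |-12| + |-2| = 12 + 2 = 14 m
3: |3| + |8| = 3 + 8 = 11 m
4: |-22| + |-21| = 22 + 21 = 43 m
5: |-12| + |8| = 12 + 8 = 20 m
6: |-12| + |4| = 12 + 4 = 16 m
7: |20| + |-12| = 20 + 12 = 32 m
8: |19| + |4| = 19 + 4 = 23 m
9: |-21| + |-17| = 21 + 17 = 38 m
10: |23| + |-3| = 23 + 3 = 26 m
11: |16| + |-6| = 16 + 6 = 22 m
Minimum: 3 at 11 m.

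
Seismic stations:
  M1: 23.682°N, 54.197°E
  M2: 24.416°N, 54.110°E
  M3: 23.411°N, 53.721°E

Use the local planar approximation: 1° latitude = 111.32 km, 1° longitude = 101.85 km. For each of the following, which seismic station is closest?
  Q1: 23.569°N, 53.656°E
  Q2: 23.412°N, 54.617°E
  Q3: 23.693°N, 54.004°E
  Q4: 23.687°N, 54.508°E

Q1→M3; Q2→M1; Q3→M1; Q4→M1

Q1 at 23.569°N, 53.656°E:
  M1: √((0.113·111.32)² + (0.541·101.85)²) = √(158.23527 + 3036.10367) = 56.518 km
  M2: √((0.847·111.32)² + (0.454·101.85)²) = √(8890.23449 + 2138.12835) = 105.016 km
  M3: √((-0.158·111.32)² + (0.065·101.85)²) = √(309.35744 + 43.82771) = 18.793 km
  → nearest: M3 (18.793 km)
Q2 at 23.412°N, 54.617°E:
  M1: √((0.270·111.32)² + (-0.420·101.85)²) = √(903.38718 + 1829.87173) = 52.281 km
  M2: √((1.004·111.32)² + (-0.507·101.85)²) = √(12491.47781 + 2666.47788) = 123.118 km
  M3: √((-0.001·111.32)² + (-0.896·101.85)²) = √(0.01239 + 8327.94956) = 91.258 km
  → nearest: M1 (52.281 km)
Q3 at 23.693°N, 54.004°E:
  M1: √((-0.011·111.32)² + (0.193·101.85)²) = √(1.49945 + 386.39961) = 19.695 km
  M2: √((0.723·111.32)² + (0.106·101.85)²) = √(6477.73220 + 116.55578) = 81.205 km
  M3: √((-0.282·111.32)² + (-0.283·101.85)²) = √(985.47273 + 830.79703) = 42.618 km
  → nearest: M1 (19.695 km)
Q4 at 23.687°N, 54.508°E:
  M1: √((-0.005·111.32)² + (-0.311·101.85)²) = √(0.30980 + 1003.32780) = 31.680 km
  M2: √((0.729·111.32)² + (-0.398·101.85)²) = √(6585.69255 + 1643.19162) = 90.713 km
  M3: √((-0.276·111.32)² + (-0.787·101.85)²) = √(943.98384 + 6424.97632) = 85.843 km
  → nearest: M1 (31.680 km)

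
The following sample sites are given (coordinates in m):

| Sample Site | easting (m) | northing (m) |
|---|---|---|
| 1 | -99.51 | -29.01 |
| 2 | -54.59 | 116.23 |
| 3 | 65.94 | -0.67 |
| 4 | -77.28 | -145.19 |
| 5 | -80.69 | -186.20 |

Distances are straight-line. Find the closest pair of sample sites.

Pairwise distances:
1–2: √((44.92)² + (145.24)²) = √(2017.8064 + 21094.6576) = 152.03 m
1–3: √((165.45)² + (28.34)²) = √(27373.7025 + 803.1556) = 167.86 m
1–4: √((22.23)² + (-116.18)²) = √(494.1729 + 13497.7924) = 118.29 m
1–5: √((18.82)² + (-157.19)²) = √(354.1924 + 24708.6961) = 158.31 m
2–3: √((120.53)² + (-116.90)²) = √(14527.4809 + 13665.6100) = 167.91 m
2–4: √((-22.69)² + (-261.42)²) = √(514.8361 + 68340.4164) = 262.40 m
2–5: √((-26.10)² + (-302.43)²) = √(681.2100 + 91463.9049) = 303.55 m
3–4: √((-143.22)² + (-144.52)²) = √(20511.9684 + 20886.0304) = 203.46 m
3–5: √((-146.63)² + (-185.53)²) = √(21500.3569 + 34421.3809) = 236.48 m
4–5: √((-3.41)² + (-41.01)²) = √(11.6281 + 1681.8201) = 41.15 m
Closest pair: 4–5 at 41.15 m.

4 and 5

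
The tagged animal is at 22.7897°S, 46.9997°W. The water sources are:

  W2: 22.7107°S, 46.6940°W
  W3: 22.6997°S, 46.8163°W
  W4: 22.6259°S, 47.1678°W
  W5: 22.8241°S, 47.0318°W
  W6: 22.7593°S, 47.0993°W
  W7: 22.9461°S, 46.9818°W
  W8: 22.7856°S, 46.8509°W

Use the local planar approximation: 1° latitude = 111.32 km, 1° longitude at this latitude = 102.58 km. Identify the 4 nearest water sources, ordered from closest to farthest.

Distances from 22.7897°S, 46.9997°W:
W2: 32.5685 km
W3: 21.3146 km
W4: 25.0964 km
W5: 5.0504 km
W6: 10.7628 km
W7: 17.5070 km
W8: 15.2707 km
Sorted: W5 (5.0504 km) < W6 (10.7628 km) < W8 (15.2707 km) < W7 (17.5070 km) < W3 (21.3146 km) < W4 (25.0964 km) < …

W5, W6, W8, W7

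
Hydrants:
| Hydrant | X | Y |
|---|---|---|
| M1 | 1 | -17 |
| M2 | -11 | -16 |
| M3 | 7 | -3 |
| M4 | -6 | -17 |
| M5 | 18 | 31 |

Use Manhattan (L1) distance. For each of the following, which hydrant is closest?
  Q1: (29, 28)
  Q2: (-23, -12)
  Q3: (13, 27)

Q1 at (29, 28):
  M1: 73
  M2: 84
  M3: 53
  M4: 80
  M5: 14
  → nearest: M5 (14)
Q2 at (-23, -12):
  M1: 29
  M2: 16
  M3: 39
  M4: 22
  M5: 84
  → nearest: M2 (16)
Q3 at (13, 27):
  M1: 56
  M2: 67
  M3: 36
  M4: 63
  M5: 9
  → nearest: M5 (9)

Q1→M5; Q2→M2; Q3→M5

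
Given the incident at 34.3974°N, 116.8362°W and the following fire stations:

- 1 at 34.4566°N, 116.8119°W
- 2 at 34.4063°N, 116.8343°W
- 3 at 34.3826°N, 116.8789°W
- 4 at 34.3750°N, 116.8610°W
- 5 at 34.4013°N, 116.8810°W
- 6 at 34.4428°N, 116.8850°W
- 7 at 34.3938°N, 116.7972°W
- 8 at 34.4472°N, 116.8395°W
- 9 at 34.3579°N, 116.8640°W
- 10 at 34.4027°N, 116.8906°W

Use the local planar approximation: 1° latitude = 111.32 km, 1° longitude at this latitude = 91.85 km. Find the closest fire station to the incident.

Distances from 34.3974°N, 116.8362°W:
1: √((0.0592·111.32)² + (0.0243·91.85)²) = √(43.429998 + 4.981623) = 6.9578 km
2: √((0.0089·111.32)² + (0.0019·91.85)²) = √(0.981582 + 0.030455) = 1.0060 km
3: √((-0.0148·111.32)² + (-0.0427·91.85)²) = √(2.714375 + 15.382045) = 4.2540 km
4: √((-0.0224·111.32)² + (-0.0248·91.85)²) = √(6.217881 + 5.188737) = 3.3774 km
5: √((0.0039·111.32)² + (-0.0448·91.85)²) = √(0.188484 + 16.932237) = 4.1377 km
6: √((0.0454·111.32)² + (-0.0488·91.85)²) = √(25.542188 + 20.090834) = 6.7552 km
7: √((-0.0036·111.32)² + (0.0390·91.85)²) = √(0.160602 + 12.831799) = 3.6045 km
8: √((0.0498·111.32)² + (-0.0033·91.85)²) = √(30.733009 + 0.091873) = 5.5520 km
9: √((-0.0395·111.32)² + (-0.0278·91.85)²) = √(19.334840 + 6.520005) = 5.0848 km
10: √((0.0053·111.32)² + (-0.0544·91.85)²) = √(0.348095 + 24.966411) = 5.0314 km
Minimum: 2 at 1.0060 km.

2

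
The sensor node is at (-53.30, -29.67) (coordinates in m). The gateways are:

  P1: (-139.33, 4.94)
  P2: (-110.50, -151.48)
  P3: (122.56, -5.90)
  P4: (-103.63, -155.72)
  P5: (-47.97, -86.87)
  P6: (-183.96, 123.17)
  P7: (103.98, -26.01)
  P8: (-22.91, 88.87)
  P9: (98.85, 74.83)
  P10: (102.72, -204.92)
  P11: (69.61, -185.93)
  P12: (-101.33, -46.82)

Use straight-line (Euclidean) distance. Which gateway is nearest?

Distances from (-53.30, -29.67):
P1: 92.73 m
P2: 134.57 m
P3: 177.46 m
P4: 135.73 m
P5: 57.45 m
P6: 201.08 m
P7: 157.32 m
P8: 122.37 m
P9: 184.58 m
P10: 234.64 m
P11: 198.81 m
P12: 51.00 m
Minimum: P12 at 51.00 m.

P12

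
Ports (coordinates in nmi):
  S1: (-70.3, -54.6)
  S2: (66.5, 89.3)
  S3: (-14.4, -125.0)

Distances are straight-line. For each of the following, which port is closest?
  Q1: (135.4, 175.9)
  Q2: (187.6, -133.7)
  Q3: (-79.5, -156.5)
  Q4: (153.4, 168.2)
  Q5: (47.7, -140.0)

Q1→S2; Q2→S3; Q3→S3; Q4→S2; Q5→S3

Q1 at (135.4, 175.9):
  S1: 308.9 nmi
  S2: 110.7 nmi
  S3: 336.1 nmi
  → nearest: S2 (110.7 nmi)
Q2 at (187.6, -133.7):
  S1: 269.8 nmi
  S2: 253.8 nmi
  S3: 202.2 nmi
  → nearest: S3 (202.2 nmi)
Q3 at (-79.5, -156.5):
  S1: 102.3 nmi
  S2: 285.9 nmi
  S3: 72.3 nmi
  → nearest: S3 (72.3 nmi)
Q4 at (153.4, 168.2):
  S1: 315.7 nmi
  S2: 117.4 nmi
  S3: 337.8 nmi
  → nearest: S2 (117.4 nmi)
Q5 at (47.7, -140.0):
  S1: 145.7 nmi
  S2: 230.1 nmi
  S3: 63.9 nmi
  → nearest: S3 (63.9 nmi)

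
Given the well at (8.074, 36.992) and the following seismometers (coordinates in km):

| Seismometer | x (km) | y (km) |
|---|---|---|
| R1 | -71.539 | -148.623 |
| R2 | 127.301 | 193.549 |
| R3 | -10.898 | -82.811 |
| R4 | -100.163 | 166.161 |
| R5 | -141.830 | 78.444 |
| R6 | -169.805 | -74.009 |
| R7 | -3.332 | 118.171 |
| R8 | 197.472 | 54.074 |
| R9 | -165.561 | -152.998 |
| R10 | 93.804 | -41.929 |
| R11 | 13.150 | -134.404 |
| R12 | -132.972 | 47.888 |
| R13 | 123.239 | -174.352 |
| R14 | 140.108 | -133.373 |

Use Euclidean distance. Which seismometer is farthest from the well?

R9

Distances from (8.074, 36.992):
R1: 201.968 km
R2: 196.787 km
R3: 121.296 km
R4: 168.523 km
R5: 155.530 km
R6: 209.672 km
R7: 81.976 km
R8: 190.167 km
R9: 257.382 km
R10: 116.525 km
R11: 171.471 km
R12: 141.466 km
R13: 240.685 km
R14: 215.539 km
Maximum: R9 at 257.382 km.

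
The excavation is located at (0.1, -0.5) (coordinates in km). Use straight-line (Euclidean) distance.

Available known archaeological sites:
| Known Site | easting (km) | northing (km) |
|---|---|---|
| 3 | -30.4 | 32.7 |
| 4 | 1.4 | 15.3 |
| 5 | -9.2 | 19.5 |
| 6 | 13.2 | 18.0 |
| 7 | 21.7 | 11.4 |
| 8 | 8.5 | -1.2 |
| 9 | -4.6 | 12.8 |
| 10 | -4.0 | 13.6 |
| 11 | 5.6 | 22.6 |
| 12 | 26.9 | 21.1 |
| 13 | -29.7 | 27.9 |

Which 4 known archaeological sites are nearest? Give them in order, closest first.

8, 9, 10, 4

Distances from (0.1, -0.5):
3: √((-30.5)² + (33.2)²) = √(930.250 + 1102.240) = 45.1 km
4: √((1.3)² + (15.8)²) = √(1.690 + 249.640) = 15.9 km
5: √((-9.3)² + (20.0)²) = √(86.490 + 400.000) = 22.1 km
6: √((13.1)² + (18.5)²) = √(171.610 + 342.250) = 22.7 km
7: √((21.6)² + (11.9)²) = √(466.560 + 141.610) = 24.7 km
8: √((8.4)² + (-0.7)²) = √(70.560 + 0.490) = 8.4 km
9: √((-4.7)² + (13.3)²) = √(22.090 + 176.890) = 14.1 km
10: √((-4.1)² + (14.1)²) = √(16.810 + 198.810) = 14.7 km
11: √((5.5)² + (23.1)²) = √(30.250 + 533.610) = 23.7 km
12: √((26.8)² + (21.6)²) = √(718.240 + 466.560) = 34.4 km
13: √((-29.8)² + (28.4)²) = √(888.040 + 806.560) = 41.2 km
Sorted: 8 (8.4 km) < 9 (14.1 km) < 10 (14.7 km) < 4 (15.9 km) < 5 (22.1 km) < 6 (22.7 km) < …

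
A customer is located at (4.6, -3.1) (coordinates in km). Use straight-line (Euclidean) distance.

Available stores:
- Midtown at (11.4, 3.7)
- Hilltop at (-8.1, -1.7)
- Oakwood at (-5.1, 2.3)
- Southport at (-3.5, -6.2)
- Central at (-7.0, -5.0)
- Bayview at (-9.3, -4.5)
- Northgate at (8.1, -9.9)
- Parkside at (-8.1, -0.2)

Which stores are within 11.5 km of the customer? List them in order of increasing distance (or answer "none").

Northgate, Southport, Midtown, Oakwood

Distances from (4.6, -3.1):
Midtown: 9.6 km
Hilltop: 12.8 km
Oakwood: 11.1 km
Southport: 8.7 km
Central: 11.8 km
Bayview: 14.0 km
Northgate: 7.6 km
Parkside: 13.0 km
Threshold 11.5 km: Northgate (7.6 km), Southport (8.7 km), Midtown (9.6 km), Oakwood (11.1 km) are within range.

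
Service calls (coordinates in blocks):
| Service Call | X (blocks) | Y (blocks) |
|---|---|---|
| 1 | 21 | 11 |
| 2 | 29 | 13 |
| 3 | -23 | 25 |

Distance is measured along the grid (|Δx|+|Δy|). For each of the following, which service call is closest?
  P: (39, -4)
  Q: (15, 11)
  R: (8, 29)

P→2; Q→1; R→1

P at (39, -4):
  1: 33 blocks
  2: 27 blocks
  3: 91 blocks
  → nearest: 2 (27 blocks)
Q at (15, 11):
  1: 6 blocks
  2: 16 blocks
  3: 52 blocks
  → nearest: 1 (6 blocks)
R at (8, 29):
  1: 31 blocks
  2: 37 blocks
  3: 35 blocks
  → nearest: 1 (31 blocks)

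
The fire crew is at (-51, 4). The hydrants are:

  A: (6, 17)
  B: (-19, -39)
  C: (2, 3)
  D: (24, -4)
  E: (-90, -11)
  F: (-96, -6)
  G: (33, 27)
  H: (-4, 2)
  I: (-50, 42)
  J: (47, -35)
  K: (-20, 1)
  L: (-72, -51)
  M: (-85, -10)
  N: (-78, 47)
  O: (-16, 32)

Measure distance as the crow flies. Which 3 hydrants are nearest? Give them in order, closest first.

Distances from (-51, 4):
A: √((57)² + (13)²) = √(3249.000 + 169.000) = 58.5
B: √((32)² + (-43)²) = √(1024.000 + 1849.000) = 53.6
C: √((53)² + (-1)²) = √(2809.000 + 1.000) = 53.0
D: √((75)² + (-8)²) = √(5625.000 + 64.000) = 75.4
E: √((-39)² + (-15)²) = √(1521.000 + 225.000) = 41.8
F: √((-45)² + (-10)²) = √(2025.000 + 100.000) = 46.1
G: √((84)² + (23)²) = √(7056.000 + 529.000) = 87.1
H: √((47)² + (-2)²) = √(2209.000 + 4.000) = 47.0
I: √((1)² + (38)²) = √(1.000 + 1444.000) = 38.0
J: √((98)² + (-39)²) = √(9604.000 + 1521.000) = 105.5
K: √((31)² + (-3)²) = √(961.000 + 9.000) = 31.1
L: √((-21)² + (-55)²) = √(441.000 + 3025.000) = 58.9
M: √((-34)² + (-14)²) = √(1156.000 + 196.000) = 36.8
N: √((-27)² + (43)²) = √(729.000 + 1849.000) = 50.8
O: √((35)² + (28)²) = √(1225.000 + 784.000) = 44.8
Sorted: K (31.1) < M (36.8) < I (38.0) < E (41.8) < O (44.8) < …

K, M, I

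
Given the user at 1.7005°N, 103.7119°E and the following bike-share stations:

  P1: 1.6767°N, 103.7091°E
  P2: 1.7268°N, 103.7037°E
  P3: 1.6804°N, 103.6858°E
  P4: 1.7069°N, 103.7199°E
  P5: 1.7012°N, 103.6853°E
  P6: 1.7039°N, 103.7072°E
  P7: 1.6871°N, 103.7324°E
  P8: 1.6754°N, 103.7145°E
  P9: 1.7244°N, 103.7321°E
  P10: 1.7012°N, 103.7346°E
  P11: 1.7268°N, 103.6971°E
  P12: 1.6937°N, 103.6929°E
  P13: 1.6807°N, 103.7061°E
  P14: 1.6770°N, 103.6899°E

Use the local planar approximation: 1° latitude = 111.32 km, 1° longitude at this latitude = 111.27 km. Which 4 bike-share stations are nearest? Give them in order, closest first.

Distances from 1.7005°N, 103.7119°E:
P1: √((-0.0238·111.32)² + (-0.0028·111.27)²) = √(7.019405 + 0.097067) = 2.6677 km
P2: √((0.0263·111.32)² + (-0.0082·111.27)²) = √(8.571521 + 0.832499) = 3.0666 km
P3: √((-0.0201·111.32)² + (-0.0261·111.27)²) = √(5.006549 + 8.434070) = 3.6661 km
P4: √((0.0064·111.32)² + (0.0080·111.27)²) = √(0.507582 + 0.792385) = 1.1402 km
P5: √((0.0007·111.32)² + (-0.0266·111.27)²) = √(0.006072 + 8.760309) = 2.9608 km
P6: √((0.0034·111.32)² + (-0.0047·111.27)²) = √(0.143253 + 0.273497) = 0.6456 km
P7: √((-0.0134·111.32)² + (0.0205·111.27)²) = √(2.225133 + 5.203121) = 2.7255 km
P8: √((-0.0251·111.32)² + (0.0026·111.27)²) = √(7.807174 + 0.083696) = 2.8091 km
P9: √((0.0239·111.32)² + (0.0202·111.27)²) = √(7.078516 + 5.051949) = 3.4829 km
P10: √((0.0007·111.32)² + (0.0227·111.27)²) = √(0.006072 + 6.379812) = 2.5270 km
P11: √((0.0263·111.32)² + (-0.0148·111.27)²) = √(8.571521 + 2.711937) = 3.3591 km
P12: √((-0.0068·111.32)² + (-0.0190·111.27)²) = √(0.573013 + 4.469546) = 2.2456 km
P13: √((-0.0198·111.32)² + (-0.0058·111.27)²) = √(4.858216 + 0.416497) = 2.2967 km
P14: √((-0.0235·111.32)² + (-0.0220·111.27)²) = √(6.843561 + 5.992410) = 3.5827 km
Sorted: P6 (0.6456 km) < P4 (1.1402 km) < P12 (2.2456 km) < P13 (2.2967 km) < P10 (2.5270 km) < P1 (2.6677 km) < …

P6, P4, P12, P13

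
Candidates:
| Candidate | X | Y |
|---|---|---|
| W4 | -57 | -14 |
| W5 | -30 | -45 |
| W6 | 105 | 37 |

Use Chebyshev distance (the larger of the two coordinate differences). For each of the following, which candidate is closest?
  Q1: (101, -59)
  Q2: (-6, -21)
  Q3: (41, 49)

Q1 at (101, -59):
  W4: 158
  W5: 131
  W6: 96
  → nearest: W6 (96)
Q2 at (-6, -21):
  W4: 51
  W5: 24
  W6: 111
  → nearest: W5 (24)
Q3 at (41, 49):
  W4: 98
  W5: 94
  W6: 64
  → nearest: W6 (64)

Q1→W6; Q2→W5; Q3→W6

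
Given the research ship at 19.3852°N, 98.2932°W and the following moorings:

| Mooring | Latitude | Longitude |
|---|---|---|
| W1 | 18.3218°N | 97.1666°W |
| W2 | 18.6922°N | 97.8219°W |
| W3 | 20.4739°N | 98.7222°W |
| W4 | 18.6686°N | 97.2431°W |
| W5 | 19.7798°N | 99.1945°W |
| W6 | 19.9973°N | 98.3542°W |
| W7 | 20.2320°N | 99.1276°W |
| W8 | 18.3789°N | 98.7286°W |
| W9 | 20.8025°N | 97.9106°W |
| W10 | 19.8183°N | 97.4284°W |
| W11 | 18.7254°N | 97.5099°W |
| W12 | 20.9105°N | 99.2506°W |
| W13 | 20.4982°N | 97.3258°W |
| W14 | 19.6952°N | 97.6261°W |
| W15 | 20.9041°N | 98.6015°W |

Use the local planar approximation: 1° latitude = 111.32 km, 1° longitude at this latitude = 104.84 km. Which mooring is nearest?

Distances from 19.3852°N, 98.2932°W:
W1: √((-1.0634·111.32)² + (1.1266·104.84)²) = √(14013.277016 + 13950.620295) = 167.2241 km
W2: √((-0.6930·111.32)² + (0.4713·104.84)²) = √(5951.313995 + 2441.456013) = 91.6121 km
W3: √((1.0887·111.32)² + (-0.4290·104.84)²) = √(14688.005997 + 2022.872959) = 129.2706 km
W4: √((-0.7166·111.32)² + (1.0501·104.84)²) = √(6363.557944 + 12120.355033) = 135.9556 km
W5: √((0.3946·111.32)² + (-0.9013·104.84)²) = √(1929.570084 + 8928.793247) = 104.2035 km
W6: √((0.6121·111.32)² + (-0.0610·104.84)²) = √(4642.919505 + 40.899095) = 68.4384 km
W7: √((0.8468·111.32)² + (-0.8344·104.84)²) = √(8886.036525 + 7652.487262) = 128.6022 km
W8: √((-1.0063·111.32)² + (-0.4354·104.84)²) = √(12548.775238 + 2083.679284) = 120.9647 km
W9: √((1.4173·111.32)² + (0.3826·104.84)²) = √(24892.583326 + 1608.955216) = 162.7929 km
W10: √((0.4331·111.32)² + (0.8648·104.84)²) = √(2324.463670 + 8220.256826) = 102.6875 km
W11: √((-0.6598·111.32)² + (0.7833·104.84)²) = √(5394.746200 + 6743.886891) = 110.1755 km
W12: √((1.5253·111.32)² + (-0.9574·104.84)²) = √(28830.816095 + 10074.902938) = 197.2453 km
W13: √((1.1130·111.32)² + (0.9674·104.84)²) = √(15351.001849 + 10286.465898) = 160.1170 km
W14: √((0.3100·111.32)² + (0.6671·104.84)²) = √(1190.884885 + 4891.430710) = 77.9892 km
W15: √((1.5189·111.32)² + (-0.3083·104.84)²) = √(28589.381471 + 1044.722803) = 172.1456 km
Minimum: W6 at 68.4384 km.

W6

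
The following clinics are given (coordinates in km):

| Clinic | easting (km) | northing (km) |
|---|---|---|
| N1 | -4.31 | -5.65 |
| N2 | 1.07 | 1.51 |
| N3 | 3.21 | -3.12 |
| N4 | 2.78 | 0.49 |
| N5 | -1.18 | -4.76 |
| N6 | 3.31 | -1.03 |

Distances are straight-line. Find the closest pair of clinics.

Pairwise distances:
N1–N2: √((5.38)² + (7.16)²) = √(28.9444 + 51.2656) = 8.96 km
N1–N3: √((7.52)² + (2.53)²) = √(56.5504 + 6.4009) = 7.93 km
N1–N4: √((7.09)² + (6.14)²) = √(50.2681 + 37.6996) = 9.38 km
N1–N5: √((3.13)² + (0.89)²) = √(9.7969 + 0.7921) = 3.25 km
N1–N6: √((7.62)² + (4.62)²) = √(58.0644 + 21.3444) = 8.91 km
N2–N3: √((2.14)² + (-4.63)²) = √(4.5796 + 21.4369) = 5.10 km
N2–N4: √((1.71)² + (-1.02)²) = √(2.9241 + 1.0404) = 1.99 km
N2–N5: √((-2.25)² + (-6.27)²) = √(5.0625 + 39.3129) = 6.66 km
N2–N6: √((2.24)² + (-2.54)²) = √(5.0176 + 6.4516) = 3.39 km
N3–N4: √((-0.43)² + (3.61)²) = √(0.1849 + 13.0321) = 3.64 km
N3–N5: √((-4.39)² + (-1.64)²) = √(19.2721 + 2.6896) = 4.69 km
N3–N6: √((0.10)² + (2.09)²) = √(0.0100 + 4.3681) = 2.09 km
N4–N5: √((-3.96)² + (-5.25)²) = √(15.6816 + 27.5625) = 6.58 km
N4–N6: √((0.53)² + (-1.52)²) = √(0.2809 + 2.3104) = 1.61 km
N5–N6: √((4.49)² + (3.73)²) = √(20.1601 + 13.9129) = 5.84 km
Closest pair: N4–N6 at 1.61 km.

N4 and N6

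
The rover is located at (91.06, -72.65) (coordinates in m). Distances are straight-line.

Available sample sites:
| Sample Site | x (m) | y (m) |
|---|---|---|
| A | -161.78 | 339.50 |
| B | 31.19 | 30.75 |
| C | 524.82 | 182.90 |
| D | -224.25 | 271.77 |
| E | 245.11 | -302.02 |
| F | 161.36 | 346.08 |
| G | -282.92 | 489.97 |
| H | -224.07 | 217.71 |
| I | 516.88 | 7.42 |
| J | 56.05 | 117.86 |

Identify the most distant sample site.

G

Distances from (91.06, -72.65):
A: √((-252.84)² + (412.15)²) = √(63928.0656 + 169867.6225) = 483.52 m
B: √((-59.87)² + (103.40)²) = √(3584.4169 + 10691.5600) = 119.48 m
C: √((433.76)² + (255.55)²) = √(188147.7376 + 65305.8025) = 503.44 m
D: √((-315.31)² + (344.42)²) = √(99420.3961 + 118625.1364) = 466.95 m
E: √((154.05)² + (-229.37)²) = √(23731.4025 + 52610.5969) = 276.30 m
F: √((70.30)² + (418.73)²) = √(4942.0900 + 175334.8129) = 424.59 m
G: √((-373.98)² + (562.62)²) = √(139861.0404 + 316541.2644) = 675.58 m
H: √((-315.13)² + (290.36)²) = √(99306.9169 + 84308.9296) = 428.50 m
I: √((425.82)² + (80.07)²) = √(181322.6724 + 6411.2049) = 433.28 m
J: √((-35.01)² + (190.51)²) = √(1225.7001 + 36294.0601) = 193.70 m
Maximum: G at 675.58 m.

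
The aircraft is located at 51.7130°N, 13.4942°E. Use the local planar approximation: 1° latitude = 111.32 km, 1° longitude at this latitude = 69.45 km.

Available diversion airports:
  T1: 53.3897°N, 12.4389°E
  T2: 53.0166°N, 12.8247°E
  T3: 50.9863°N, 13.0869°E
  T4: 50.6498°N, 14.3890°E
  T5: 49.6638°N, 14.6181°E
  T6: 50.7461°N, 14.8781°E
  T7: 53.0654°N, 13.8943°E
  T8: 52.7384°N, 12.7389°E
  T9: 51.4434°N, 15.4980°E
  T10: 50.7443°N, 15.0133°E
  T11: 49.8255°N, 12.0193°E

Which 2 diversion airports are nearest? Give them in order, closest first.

Distances from 51.7130°N, 13.4942°E:
T1: 200.5239 km
T2: 152.3838 km
T3: 85.6992 km
T4: 133.6782 km
T5: 241.1014 km
T6: 144.3012 km
T7: 153.0920 km
T8: 125.6234 km
T9: 142.3633 km
T10: 150.8612 km
T11: 233.7546 km
Sorted: T3 (85.6992 km) < T8 (125.6234 km) < T4 (133.6782 km) < T9 (142.3633 km) < …

T3, T8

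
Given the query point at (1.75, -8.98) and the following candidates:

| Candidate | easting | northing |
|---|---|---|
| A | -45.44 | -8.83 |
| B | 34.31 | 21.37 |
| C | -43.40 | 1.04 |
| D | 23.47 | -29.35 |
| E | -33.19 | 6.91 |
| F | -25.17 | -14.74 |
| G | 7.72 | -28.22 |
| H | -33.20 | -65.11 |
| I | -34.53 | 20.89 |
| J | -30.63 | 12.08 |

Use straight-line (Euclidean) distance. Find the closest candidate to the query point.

G

Distances from (1.75, -8.98):
A: √((-47.19)² + (0.15)²) = √(2226.8961 + 0.0225) = 47.19
B: √((32.56)² + (30.35)²) = √(1060.1536 + 921.1225) = 44.51
C: √((-45.15)² + (10.02)²) = √(2038.5225 + 100.4004) = 46.25
D: √((21.72)² + (-20.37)²) = √(471.7584 + 414.9369) = 29.78
E: √((-34.94)² + (15.89)²) = √(1220.8036 + 252.4921) = 38.38
F: √((-26.92)² + (-5.76)²) = √(724.6864 + 33.1776) = 27.53
G: √((5.97)² + (-19.24)²) = √(35.6409 + 370.1776) = 20.14
H: √((-34.95)² + (-56.13)²) = √(1221.5025 + 3150.5769) = 66.12
I: √((-36.28)² + (29.87)²) = √(1316.2384 + 892.2169) = 46.99
J: √((-32.38)² + (21.06)²) = √(1048.4644 + 443.5236) = 38.63
Minimum: G at 20.14.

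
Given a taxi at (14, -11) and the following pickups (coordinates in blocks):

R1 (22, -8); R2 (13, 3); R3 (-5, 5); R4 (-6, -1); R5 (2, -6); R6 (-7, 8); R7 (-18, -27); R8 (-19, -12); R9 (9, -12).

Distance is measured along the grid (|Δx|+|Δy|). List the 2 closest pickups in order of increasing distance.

R9, R1

Distances from (14, -11):
R1: |8| + |3| = 8 + 3 = 11 blocks
R2: |-1| + |14| = 1 + 14 = 15 blocks
R3: |-19| + |16| = 19 + 16 = 35 blocks
R4: |-20| + |10| = 20 + 10 = 30 blocks
R5: |-12| + |5| = 12 + 5 = 17 blocks
R6: |-21| + |19| = 21 + 19 = 40 blocks
R7: |-32| + |-16| = 32 + 16 = 48 blocks
R8: |-33| + |-1| = 33 + 1 = 34 blocks
R9: |-5| + |-1| = 5 + 1 = 6 blocks
Sorted: R9 (6 blocks) < R1 (11 blocks) < R2 (15 blocks) < R5 (17 blocks) < …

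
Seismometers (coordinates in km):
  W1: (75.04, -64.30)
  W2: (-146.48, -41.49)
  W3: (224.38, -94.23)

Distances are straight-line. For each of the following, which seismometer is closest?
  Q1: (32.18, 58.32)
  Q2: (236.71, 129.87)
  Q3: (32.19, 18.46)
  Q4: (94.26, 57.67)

Q1→W1; Q2→W3; Q3→W1; Q4→W1

Q1 at (32.18, 58.32):
  W1: 129.89 km
  W2: 204.65 km
  W3: 245.38 km
  → nearest: W1 (129.89 km)
Q2 at (236.71, 129.87):
  W1: 252.66 km
  W2: 419.76 km
  W3: 224.44 km
  → nearest: W3 (224.44 km)
Q3 at (32.19, 18.46):
  W1: 93.20 km
  W2: 188.46 km
  W3: 222.79 km
  → nearest: W1 (93.20 km)
Q4 at (94.26, 57.67):
  W1: 123.48 km
  W2: 260.36 km
  W3: 200.01 km
  → nearest: W1 (123.48 km)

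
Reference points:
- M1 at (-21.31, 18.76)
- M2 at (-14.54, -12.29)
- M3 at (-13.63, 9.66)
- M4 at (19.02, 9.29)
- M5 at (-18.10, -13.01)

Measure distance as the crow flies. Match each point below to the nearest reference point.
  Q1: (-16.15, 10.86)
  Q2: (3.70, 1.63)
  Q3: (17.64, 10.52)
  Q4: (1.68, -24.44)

Q1→M3; Q2→M4; Q3→M4; Q4→M2

Q1 at (-16.15, 10.86):
  M1: √((-5.16)² + (7.90)²) = √(26.6256 + 62.4100) = 9.44
  M2: √((1.61)² + (-23.15)²) = √(2.5921 + 535.9225) = 23.21
  M3: √((2.52)² + (-1.20)²) = √(6.3504 + 1.4400) = 2.79
  M4: √((35.17)² + (-1.57)²) = √(1236.9289 + 2.4649) = 35.21
  M5: √((-1.95)² + (-23.87)²) = √(3.8025 + 569.7769) = 23.95
  → nearest: M3 (2.79)
Q2 at (3.70, 1.63):
  M1: √((-25.01)² + (17.13)²) = √(625.5001 + 293.4369) = 30.31
  M2: √((-18.24)² + (-13.92)²) = √(332.6976 + 193.7664) = 22.94
  M3: √((-17.33)² + (8.03)²) = √(300.3289 + 64.4809) = 19.10
  M4: √((15.32)² + (7.66)²) = √(234.7024 + 58.6756) = 17.13
  M5: √((-21.80)² + (-14.64)²) = √(475.2400 + 214.3296) = 26.26
  → nearest: M4 (17.13)
Q3 at (17.64, 10.52):
  M1: √((-38.95)² + (8.24)²) = √(1517.1025 + 67.8976) = 39.81
  M2: √((-32.18)² + (-22.81)²) = √(1035.5524 + 520.2961) = 39.44
  M3: √((-31.27)² + (-0.86)²) = √(977.8129 + 0.7396) = 31.28
  M4: √((1.38)² + (-1.23)²) = √(1.9044 + 1.5129) = 1.85
  M5: √((-35.74)² + (-23.53)²) = √(1277.3476 + 553.6609) = 42.79
  → nearest: M4 (1.85)
Q4 at (1.68, -24.44):
  M1: √((-22.99)² + (43.20)²) = √(528.5401 + 1866.2400) = 48.94
  M2: √((-16.22)² + (12.15)²) = √(263.0884 + 147.6225) = 20.27
  M3: √((-15.31)² + (34.10)²) = √(234.3961 + 1162.8100) = 37.38
  M4: √((17.34)² + (33.73)²) = √(300.6756 + 1137.7129) = 37.93
  M5: √((-19.78)² + (11.43)²) = √(391.2484 + 130.6449) = 22.84
  → nearest: M2 (20.27)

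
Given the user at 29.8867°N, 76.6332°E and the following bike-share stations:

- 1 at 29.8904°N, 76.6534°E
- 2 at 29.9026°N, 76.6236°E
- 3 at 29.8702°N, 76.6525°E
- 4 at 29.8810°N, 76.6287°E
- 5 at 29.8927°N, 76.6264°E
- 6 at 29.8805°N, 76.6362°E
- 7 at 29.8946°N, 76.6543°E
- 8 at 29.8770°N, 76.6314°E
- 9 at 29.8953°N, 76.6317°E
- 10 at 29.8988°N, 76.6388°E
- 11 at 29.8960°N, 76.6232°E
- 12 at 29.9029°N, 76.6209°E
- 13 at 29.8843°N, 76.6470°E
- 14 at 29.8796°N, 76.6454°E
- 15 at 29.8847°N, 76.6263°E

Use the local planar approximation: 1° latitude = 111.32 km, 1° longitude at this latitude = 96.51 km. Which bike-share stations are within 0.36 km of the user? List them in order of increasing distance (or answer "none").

Distances from 29.8867°N, 76.6332°E:
1: 1.9925 km
2: 1.9978 km
3: 2.6160 km
4: 0.7689 km
5: 0.9364 km
6: 0.7485 km
7: 2.2181 km
8: 1.0937 km
9: 0.9682 km
10: 1.4514 km
11: 1.4153 km
12: 2.1590 km
13: 1.3584 km
14: 1.4181 km
15: 0.7022 km
Threshold 0.36 km: none within range.

none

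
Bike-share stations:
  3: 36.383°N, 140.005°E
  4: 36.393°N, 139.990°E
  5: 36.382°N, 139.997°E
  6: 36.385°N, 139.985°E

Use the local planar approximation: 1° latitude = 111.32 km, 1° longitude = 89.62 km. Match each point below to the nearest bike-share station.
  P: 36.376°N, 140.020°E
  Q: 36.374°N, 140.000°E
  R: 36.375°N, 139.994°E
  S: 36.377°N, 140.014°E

P at 36.376°N, 140.020°E:
  3: 1.554 km
  4: 3.288 km
  5: 2.167 km
  6: 3.293 km
  → nearest: 3 (1.554 km)
Q at 36.374°N, 140.000°E:
  3: 1.098 km
  4: 2.297 km
  5: 0.930 km
  6: 1.818 km
  → nearest: 5 (0.930 km)
R at 36.375°N, 139.994°E:
  3: 1.329 km
  4: 2.036 km
  5: 0.824 km
  6: 1.375 km
  → nearest: 5 (0.824 km)
S at 36.377°N, 140.014°E:
  3: 1.047 km
  4: 2.793 km
  5: 1.622 km
  6: 2.747 km
  → nearest: 3 (1.047 km)

P→3; Q→5; R→5; S→3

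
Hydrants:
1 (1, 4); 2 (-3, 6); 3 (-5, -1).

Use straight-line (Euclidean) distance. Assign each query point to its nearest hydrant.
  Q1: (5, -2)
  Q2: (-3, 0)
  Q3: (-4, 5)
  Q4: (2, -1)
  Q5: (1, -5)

Q1→1; Q2→3; Q3→2; Q4→1; Q5→3

Q1 at (5, -2):
  1: 7.211
  2: 11.314
  3: 10.050
  → nearest: 1 (7.211)
Q2 at (-3, 0):
  1: 5.657
  2: 6.000
  3: 2.236
  → nearest: 3 (2.236)
Q3 at (-4, 5):
  1: 5.099
  2: 1.414
  3: 6.083
  → nearest: 2 (1.414)
Q4 at (2, -1):
  1: 5.099
  2: 8.602
  3: 7.000
  → nearest: 1 (5.099)
Q5 at (1, -5):
  1: 9.000
  2: 11.705
  3: 7.211
  → nearest: 3 (7.211)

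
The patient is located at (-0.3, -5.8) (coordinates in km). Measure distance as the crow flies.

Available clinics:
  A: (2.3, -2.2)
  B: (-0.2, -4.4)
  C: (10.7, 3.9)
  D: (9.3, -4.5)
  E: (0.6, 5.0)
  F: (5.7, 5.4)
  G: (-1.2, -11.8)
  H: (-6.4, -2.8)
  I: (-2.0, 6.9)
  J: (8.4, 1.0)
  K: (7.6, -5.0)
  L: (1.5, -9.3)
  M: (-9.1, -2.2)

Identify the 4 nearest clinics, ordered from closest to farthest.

B, L, A, G

Distances from (-0.3, -5.8):
A: √((2.6)² + (3.6)²) = √(6.760 + 12.960) = 4.4 km
B: √((0.1)² + (1.4)²) = √(0.010 + 1.960) = 1.4 km
C: √((11.0)² + (9.7)²) = √(121.000 + 94.090) = 14.7 km
D: √((9.6)² + (1.3)²) = √(92.160 + 1.690) = 9.7 km
E: √((0.9)² + (10.8)²) = √(0.810 + 116.640) = 10.8 km
F: √((6.0)² + (11.2)²) = √(36.000 + 125.440) = 12.7 km
G: √((-0.9)² + (-6.0)²) = √(0.810 + 36.000) = 6.1 km
H: √((-6.1)² + (3.0)²) = √(37.210 + 9.000) = 6.8 km
I: √((-1.7)² + (12.7)²) = √(2.890 + 161.290) = 12.8 km
J: √((8.7)² + (6.8)²) = √(75.690 + 46.240) = 11.0 km
K: √((7.9)² + (0.8)²) = √(62.410 + 0.640) = 7.9 km
L: √((1.8)² + (-3.5)²) = √(3.240 + 12.250) = 3.9 km
M: √((-8.8)² + (3.6)²) = √(77.440 + 12.960) = 9.5 km
Sorted: B (1.4 km) < L (3.9 km) < A (4.4 km) < G (6.1 km) < H (6.8 km) < K (7.9 km) < …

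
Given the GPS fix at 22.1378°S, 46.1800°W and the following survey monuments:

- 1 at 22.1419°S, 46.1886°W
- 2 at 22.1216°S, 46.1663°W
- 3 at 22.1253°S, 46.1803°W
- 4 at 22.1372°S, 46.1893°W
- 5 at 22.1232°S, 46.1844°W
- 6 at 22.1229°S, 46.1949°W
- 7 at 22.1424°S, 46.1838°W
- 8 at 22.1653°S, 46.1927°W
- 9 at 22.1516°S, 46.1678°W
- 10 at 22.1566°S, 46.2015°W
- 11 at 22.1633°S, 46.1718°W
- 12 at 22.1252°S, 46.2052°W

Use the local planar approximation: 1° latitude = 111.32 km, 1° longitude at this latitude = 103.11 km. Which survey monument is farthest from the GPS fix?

Distances from 22.1378°S, 46.1800°W:
1: √((-0.0041·111.32)² + (-0.0086·103.11)²) = √(0.208312 + 0.786318) = 0.9973 km
2: √((0.0162·111.32)² + (0.0137·103.11)²) = √(3.252194 + 1.995459) = 2.2908 km
3: √((0.0125·111.32)² + (-0.0003·103.11)²) = √(1.936272 + 0.000957) = 1.3918 km
4: √((0.0006·111.32)² + (-0.0093·103.11)²) = √(0.004461 + 0.919533) = 0.9612 km
5: √((0.0146·111.32)² + (-0.0044·103.11)²) = √(2.641509 + 0.205829) = 1.6874 km
6: √((0.0149·111.32)² + (-0.0149·103.11)²) = √(2.751180 + 2.360338) = 2.2609 km
7: √((-0.0046·111.32)² + (-0.0038·103.11)²) = √(0.262218 + 0.153521) = 0.6448 km
8: √((-0.0275·111.32)² + (-0.0127·103.11)²) = √(9.371558 + 1.714782) = 3.3296 km
9: √((-0.0138·111.32)² + (0.0122·103.11)²) = √(2.359960 + 1.582418) = 1.9855 km
10: √((-0.0188·111.32)² + (-0.0215·103.11)²) = √(4.379879 + 4.914490) = 3.0487 km
11: √((-0.0255·111.32)² + (0.0082·103.11)²) = √(8.057991 + 0.714874) = 2.9619 km
12: √((0.0126·111.32)² + (-0.0252·103.11)²) = √(1.967377 + 6.751537) = 2.9528 km
Maximum: 8 at 3.3296 km.

8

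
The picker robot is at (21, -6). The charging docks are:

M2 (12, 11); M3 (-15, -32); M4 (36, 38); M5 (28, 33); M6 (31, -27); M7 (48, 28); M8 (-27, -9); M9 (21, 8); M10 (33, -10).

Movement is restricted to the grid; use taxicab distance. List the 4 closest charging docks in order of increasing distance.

Distances from (21, -6):
M2: |-9| + |17| = 9 + 17 = 26
M3: |-36| + |-26| = 36 + 26 = 62
M4: |15| + |44| = 15 + 44 = 59
M5: |7| + |39| = 7 + 39 = 46
M6: |10| + |-21| = 10 + 21 = 31
M7: |27| + |34| = 27 + 34 = 61
M8: |-48| + |-3| = 48 + 3 = 51
M9: |0| + |14| = 0 + 14 = 14
M10: |12| + |-4| = 12 + 4 = 16
Sorted: M9 (14) < M10 (16) < M2 (26) < M6 (31) < M5 (46) < M8 (51) < …

M9, M10, M2, M6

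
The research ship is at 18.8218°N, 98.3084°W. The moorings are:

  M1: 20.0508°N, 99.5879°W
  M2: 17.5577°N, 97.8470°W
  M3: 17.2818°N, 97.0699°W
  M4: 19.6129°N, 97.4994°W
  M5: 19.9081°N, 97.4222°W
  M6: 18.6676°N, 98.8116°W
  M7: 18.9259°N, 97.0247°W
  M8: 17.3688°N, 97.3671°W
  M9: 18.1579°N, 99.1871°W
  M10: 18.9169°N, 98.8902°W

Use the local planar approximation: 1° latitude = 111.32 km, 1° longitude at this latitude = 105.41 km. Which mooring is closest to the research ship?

Distances from 18.8218°N, 98.3084°W:
M1: √((1.2290·111.32)² + (-1.2795·105.41)²) = √(18717.599959 + 18190.482010) = 192.1148 km
M2: √((-1.2641·111.32)² + (0.4614·105.41)²) = √(19802.009201 + 2365.477421) = 148.8875 km
M3: √((-1.5400·111.32)² + (1.2385·105.41)²) = √(29389.204916 + 17043.376914) = 215.4822 km
M4: √((0.7911·111.32)² + (0.8090·105.41)²) = √(7755.488610 + 7272.113857) = 122.5871 km
M5: √((1.0863·111.32)² + (0.8862·105.41)²) = √(14623.319013 + 8726.239291) = 152.8056 km
M6: √((-0.1542·111.32)² + (-0.5032·105.41)²) = √(294.655901 + 2813.486862) = 55.7507 km
M7: √((0.1041·111.32)² + (1.2837·105.41)²) = √(134.291293 + 18310.099700) = 135.8101 km
M8: √((-1.4530·111.32)² + (0.9413·105.41)²) = √(26162.402564 + 9845.091210) = 189.7564 km
M9: √((-0.6639·111.32)² + (-0.8787·105.41)²) = √(5462.000463 + 8579.162213) = 118.4954 km
M10: √((0.0951·111.32)² + (-0.5818·105.41)²) = √(112.074660 + 3761.066917) = 62.2346 km
Minimum: M6 at 55.7507 km.

M6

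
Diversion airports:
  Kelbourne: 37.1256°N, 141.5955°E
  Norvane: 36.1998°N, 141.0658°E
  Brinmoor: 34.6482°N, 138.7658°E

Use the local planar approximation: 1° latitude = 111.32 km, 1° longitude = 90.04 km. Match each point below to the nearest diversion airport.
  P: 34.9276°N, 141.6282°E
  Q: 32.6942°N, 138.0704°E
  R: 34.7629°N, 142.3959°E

P at 34.9276°N, 141.6282°E:
  Kelbourne: 244.6991 km
  Norvane: 150.4023 km
  Brinmoor: 259.6004 km
  → nearest: Norvane (150.4023 km)
Q at 32.6942°N, 138.0704°E:
  Kelbourne: 586.5927 km
  Norvane: 474.3745 km
  Brinmoor: 226.3518 km
  → nearest: Brinmoor (226.3518 km)
R at 34.7629°N, 142.3959°E:
  Kelbourne: 272.7106 km
  Norvane: 199.8220 km
  Brinmoor: 327.1035 km
  → nearest: Norvane (199.8220 km)

P→Norvane; Q→Brinmoor; R→Norvane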